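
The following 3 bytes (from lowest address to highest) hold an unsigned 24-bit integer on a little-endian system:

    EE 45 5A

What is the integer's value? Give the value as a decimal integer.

In little-endian order the low byte comes first in memory.
Reassemble most-significant byte first: 5A 45 EE → 0x5A45EE.
0x5A45EE = 5916142.

5916142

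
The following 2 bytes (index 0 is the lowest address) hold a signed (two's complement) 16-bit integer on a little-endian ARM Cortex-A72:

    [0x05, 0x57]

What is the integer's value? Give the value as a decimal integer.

In little-endian order the low byte comes first in memory.
Reassemble most-significant byte first: 57 05 → 0x5705.
0x5705 = 22277.

22277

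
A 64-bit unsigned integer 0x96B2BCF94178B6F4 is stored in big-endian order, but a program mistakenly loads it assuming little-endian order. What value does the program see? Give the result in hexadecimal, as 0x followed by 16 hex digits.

Stored big-endian, the bytes at ascending addresses are 96 B2 BC F9 41 78 B6 F4.
Read back as little-endian, the first byte is least significant, giving 0xF4B67841F9BCB296.

0xF4B67841F9BCB296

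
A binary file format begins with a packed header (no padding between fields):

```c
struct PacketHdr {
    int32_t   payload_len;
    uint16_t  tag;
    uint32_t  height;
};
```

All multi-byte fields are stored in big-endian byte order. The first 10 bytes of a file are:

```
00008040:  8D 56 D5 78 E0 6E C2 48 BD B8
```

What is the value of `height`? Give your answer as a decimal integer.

`height` follows `payload_len` (4 B), `tag` (2 B), so it starts at offset 4 + 2 = 6 and occupies 4 bytes.
Bytes at offsets 6..9: C2 48 BD B8.
Big-endian stores the most-significant byte at the lowest address.
The bytes are already most-significant first: 0xC248BDB8.
0xC248BDB8 = 3259547064.

3259547064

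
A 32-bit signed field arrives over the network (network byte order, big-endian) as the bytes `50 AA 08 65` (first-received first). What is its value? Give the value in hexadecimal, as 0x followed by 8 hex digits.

Big-endian: lowest address holds the most-significant byte.
The bytes are already most-significant first: 0x50AA0865.

0x50AA0865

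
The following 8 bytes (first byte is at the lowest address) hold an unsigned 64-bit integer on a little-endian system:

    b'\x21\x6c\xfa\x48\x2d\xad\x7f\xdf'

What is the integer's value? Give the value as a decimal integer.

16104781202509687841

Little-endian: lowest address holds the least-significant byte.
Reassemble most-significant byte first: DF 7F AD 2D 48 FA 6C 21 → 0xDF7FAD2D48FA6C21.
0xDF7FAD2D48FA6C21 = 16104781202509687841.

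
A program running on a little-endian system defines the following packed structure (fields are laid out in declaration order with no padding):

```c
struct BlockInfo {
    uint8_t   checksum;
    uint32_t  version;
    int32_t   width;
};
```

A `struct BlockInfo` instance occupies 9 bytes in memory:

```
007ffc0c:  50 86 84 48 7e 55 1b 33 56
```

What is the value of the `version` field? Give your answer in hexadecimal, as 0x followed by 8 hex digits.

`version` follows `checksum` (1 byte), so it starts at byte offset 1 and occupies 4 bytes.
Bytes at offsets 1..4: 86 84 48 7E.
In little-endian order the low byte comes first in memory.
Reassemble most-significant byte first: 7E 48 84 86 → 0x7E488486.

0x7E488486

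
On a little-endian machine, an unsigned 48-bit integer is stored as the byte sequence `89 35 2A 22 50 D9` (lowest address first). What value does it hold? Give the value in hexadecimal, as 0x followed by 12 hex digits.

Little-endian: lowest address holds the least-significant byte.
Reassemble most-significant byte first: D9 50 22 2A 35 89 → 0xD950222A3589.

0xD950222A3589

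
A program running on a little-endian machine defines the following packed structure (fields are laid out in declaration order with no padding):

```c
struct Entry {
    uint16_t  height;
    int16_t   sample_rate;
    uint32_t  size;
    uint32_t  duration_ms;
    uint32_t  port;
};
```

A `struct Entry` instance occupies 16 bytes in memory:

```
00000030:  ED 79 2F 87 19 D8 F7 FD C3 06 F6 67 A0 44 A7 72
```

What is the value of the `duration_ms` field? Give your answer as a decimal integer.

`duration_ms` follows `height` (2 B), `sample_rate` (2 B), `size` (4 B), so it starts at offset 2 + 2 + 4 = 8 and occupies 4 bytes.
Bytes at offsets 8..11: C3 06 F6 67.
In little-endian order the low byte comes first in memory.
Reassemble most-significant byte first: 67 F6 06 C3 → 0x67F606C3.
0x67F606C3 = 1744176835.

1744176835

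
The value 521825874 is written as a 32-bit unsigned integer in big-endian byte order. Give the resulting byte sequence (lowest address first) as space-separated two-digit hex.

1F 1A 6E 52

521825874 in hexadecimal, padded to 32 bits, is 0x1F1A6E52.
Split into bytes (most-significant first): 1F 1A 6E 52.
Big-endian: lowest address holds the most-significant byte.
So the memory order matches the most-significant-first order: 1F 1A 6E 52.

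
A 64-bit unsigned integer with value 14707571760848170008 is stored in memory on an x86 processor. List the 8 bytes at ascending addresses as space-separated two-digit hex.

14707571760848170008 in hexadecimal, padded to 64 bits, is 0xCC1BCA97A9EBEC18.
Split into bytes (most-significant first): CC 1B CA 97 A9 EB EC 18.
Little-endian: lowest address holds the least-significant byte.
So at ascending addresses the bytes are 18 EC EB A9 97 CA 1B CC.

18 EC EB A9 97 CA 1B CC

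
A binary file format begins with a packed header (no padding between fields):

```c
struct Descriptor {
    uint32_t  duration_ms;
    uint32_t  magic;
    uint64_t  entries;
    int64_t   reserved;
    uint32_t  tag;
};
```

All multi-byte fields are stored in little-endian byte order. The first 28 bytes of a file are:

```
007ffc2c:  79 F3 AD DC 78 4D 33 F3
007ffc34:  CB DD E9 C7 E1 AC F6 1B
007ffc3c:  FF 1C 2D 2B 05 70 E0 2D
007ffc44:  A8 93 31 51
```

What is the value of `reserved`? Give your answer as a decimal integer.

3305765293991468287

`reserved` follows `duration_ms` (4 B), `magic` (4 B), `entries` (8 B), so it starts at offset 4 + 4 + 8 = 16 and occupies 8 bytes.
Bytes at offsets 16..23: FF 1C 2D 2B 05 70 E0 2D.
Little-endian: lowest address holds the least-significant byte.
Reassemble most-significant byte first: 2D E0 70 05 2B 2D 1C FF → 0x2DE070052B2D1CFF.
0x2DE070052B2D1CFF = 3305765293991468287.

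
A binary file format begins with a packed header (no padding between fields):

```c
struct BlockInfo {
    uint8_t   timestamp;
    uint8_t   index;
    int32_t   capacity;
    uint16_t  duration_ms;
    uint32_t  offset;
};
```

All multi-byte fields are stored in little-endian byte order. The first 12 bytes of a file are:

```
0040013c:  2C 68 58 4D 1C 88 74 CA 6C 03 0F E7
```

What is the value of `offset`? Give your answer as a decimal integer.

3876520812

`offset` follows `timestamp` (1 B), `index` (1 B), `capacity` (4 B), `duration_ms` (2 B), so it starts at offset 1 + 1 + 4 + 2 = 8 and occupies 4 bytes.
Bytes at offsets 8..11: 6C 03 0F E7.
Little-endian: lowest address holds the least-significant byte.
Reassemble most-significant byte first: E7 0F 03 6C → 0xE70F036C.
0xE70F036C = 3876520812.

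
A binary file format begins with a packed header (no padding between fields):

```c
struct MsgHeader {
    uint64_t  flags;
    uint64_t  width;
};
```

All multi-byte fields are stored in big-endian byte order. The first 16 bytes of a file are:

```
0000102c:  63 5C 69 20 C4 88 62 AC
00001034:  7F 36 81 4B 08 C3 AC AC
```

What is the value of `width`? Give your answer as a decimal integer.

9166656250828795052

`width` follows `flags` (8 bytes), so it starts at byte offset 8 and occupies 8 bytes.
Bytes at offsets 8..15: 7F 36 81 4B 08 C3 AC AC.
In big-endian order the high byte comes first in memory.
The bytes are already most-significant first: 0x7F36814B08C3ACAC.
0x7F36814B08C3ACAC = 9166656250828795052.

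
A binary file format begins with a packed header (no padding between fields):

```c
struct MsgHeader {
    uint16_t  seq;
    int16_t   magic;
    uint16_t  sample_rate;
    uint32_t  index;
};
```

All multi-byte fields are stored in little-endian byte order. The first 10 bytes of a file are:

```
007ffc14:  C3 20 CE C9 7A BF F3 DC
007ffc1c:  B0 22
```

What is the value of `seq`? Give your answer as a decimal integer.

`seq` is the first field, at byte offset 0, occupying 2 bytes.
Bytes at offsets 0..1: C3 20.
Little-endian stores the least-significant byte at the lowest address.
Reassemble most-significant byte first: 20 C3 → 0x20C3.
0x20C3 = 8387.

8387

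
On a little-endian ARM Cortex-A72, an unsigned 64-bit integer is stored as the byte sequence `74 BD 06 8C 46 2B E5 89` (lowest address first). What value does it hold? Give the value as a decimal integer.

9936395734859824500

Little-endian stores the least-significant byte at the lowest address.
Reassemble most-significant byte first: 89 E5 2B 46 8C 06 BD 74 → 0x89E52B468C06BD74.
0x89E52B468C06BD74 = 9936395734859824500.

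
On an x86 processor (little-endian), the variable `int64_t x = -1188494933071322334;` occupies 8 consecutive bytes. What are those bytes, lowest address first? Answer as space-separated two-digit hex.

22 A3 EE C0 27 9E 81 EF

Two's complement of -1188494933071322334 in 64 bits: 1188494933071322334 = 0x107E61D83F115CDE; invert → 0xEF819E27C0EEA321; add 1 → 0xEF819E27C0EEA322.
Split into bytes (most-significant first): EF 81 9E 27 C0 EE A3 22.
Little-endian stores the least-significant byte at the lowest address.
So at ascending addresses the bytes are 22 A3 EE C0 27 9E 81 EF.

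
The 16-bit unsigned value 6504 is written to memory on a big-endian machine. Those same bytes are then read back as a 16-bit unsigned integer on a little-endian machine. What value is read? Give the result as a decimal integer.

6504 in 16-bit hexadecimal is 0x1968.
Stored big-endian, the bytes at ascending addresses are 19 68.
Read back as little-endian, the first byte is least significant, giving 0x6819.
0x6819 = 26649.

26649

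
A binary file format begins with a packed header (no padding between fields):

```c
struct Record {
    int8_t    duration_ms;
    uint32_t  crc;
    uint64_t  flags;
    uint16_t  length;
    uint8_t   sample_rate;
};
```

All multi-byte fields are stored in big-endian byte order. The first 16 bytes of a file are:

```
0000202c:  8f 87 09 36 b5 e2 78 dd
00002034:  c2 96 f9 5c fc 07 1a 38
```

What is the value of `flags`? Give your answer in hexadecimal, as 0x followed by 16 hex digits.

0xE278DDC296F95CFC

`flags` follows `duration_ms` (1 B), `crc` (4 B), so it starts at offset 1 + 4 = 5 and occupies 8 bytes.
Bytes at offsets 5..12: E2 78 DD C2 96 F9 5C FC.
Big-endian: lowest address holds the most-significant byte.
The bytes are already most-significant first: 0xE278DDC296F95CFC.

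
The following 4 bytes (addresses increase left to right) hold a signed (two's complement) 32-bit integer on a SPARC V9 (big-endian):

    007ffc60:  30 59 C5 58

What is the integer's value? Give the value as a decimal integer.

811189592

Big-endian: lowest address holds the most-significant byte.
The bytes are already most-significant first: 0x3059C558.
0x3059C558 = 811189592.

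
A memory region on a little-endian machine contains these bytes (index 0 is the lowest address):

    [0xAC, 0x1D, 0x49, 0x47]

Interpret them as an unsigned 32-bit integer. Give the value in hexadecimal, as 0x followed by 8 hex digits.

0x47491DAC

Little-endian: lowest address holds the least-significant byte.
Reassemble most-significant byte first: 47 49 1D AC → 0x47491DAC.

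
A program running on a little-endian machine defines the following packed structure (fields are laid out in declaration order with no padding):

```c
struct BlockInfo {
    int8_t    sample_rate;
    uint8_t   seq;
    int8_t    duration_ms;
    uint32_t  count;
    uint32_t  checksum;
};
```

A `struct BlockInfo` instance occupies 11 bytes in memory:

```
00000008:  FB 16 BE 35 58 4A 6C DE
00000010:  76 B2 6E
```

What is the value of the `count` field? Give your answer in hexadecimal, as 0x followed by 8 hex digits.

0x6C4A5835

`count` follows `sample_rate` (1 B), `seq` (1 B), `duration_ms` (1 B), so it starts at offset 1 + 1 + 1 = 3 and occupies 4 bytes.
Bytes at offsets 3..6: 35 58 4A 6C.
In little-endian order the low byte comes first in memory.
Reassemble most-significant byte first: 6C 4A 58 35 → 0x6C4A5835.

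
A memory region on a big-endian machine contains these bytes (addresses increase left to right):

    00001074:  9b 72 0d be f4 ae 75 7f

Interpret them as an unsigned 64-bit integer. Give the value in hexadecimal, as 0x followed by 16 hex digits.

0x9B720DBEF4AE757F

Big-endian: lowest address holds the most-significant byte.
The bytes are already most-significant first: 0x9B720DBEF4AE757F.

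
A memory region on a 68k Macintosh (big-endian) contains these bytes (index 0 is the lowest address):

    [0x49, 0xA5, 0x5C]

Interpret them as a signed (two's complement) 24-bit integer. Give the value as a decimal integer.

Big-endian: lowest address holds the most-significant byte.
The bytes are already most-significant first: 0x49A55C.
0x49A55C = 4826460.

4826460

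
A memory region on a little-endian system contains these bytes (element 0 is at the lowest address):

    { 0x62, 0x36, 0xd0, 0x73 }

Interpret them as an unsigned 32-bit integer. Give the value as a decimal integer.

Little-endian stores the least-significant byte at the lowest address.
Reassemble most-significant byte first: 73 D0 36 62 → 0x73D03662.
0x73D03662 = 1943025250.

1943025250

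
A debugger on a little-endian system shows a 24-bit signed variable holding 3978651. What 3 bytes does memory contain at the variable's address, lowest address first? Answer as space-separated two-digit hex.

9B B5 3C

3978651 in hexadecimal, padded to 24 bits, is 0x3CB59B.
Split into bytes (most-significant first): 3C B5 9B.
In little-endian order the low byte comes first in memory.
So at ascending addresses the bytes are 9B B5 3C.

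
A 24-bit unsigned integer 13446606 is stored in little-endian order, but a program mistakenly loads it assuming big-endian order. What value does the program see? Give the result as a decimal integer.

13512141

13446606 in 24-bit hexadecimal is 0xCD2DCE.
Stored little-endian, the bytes at ascending addresses are CE 2D CD.
Read back as big-endian, the last byte is least significant, giving 0xCE2DCD.
0xCE2DCD = 13512141.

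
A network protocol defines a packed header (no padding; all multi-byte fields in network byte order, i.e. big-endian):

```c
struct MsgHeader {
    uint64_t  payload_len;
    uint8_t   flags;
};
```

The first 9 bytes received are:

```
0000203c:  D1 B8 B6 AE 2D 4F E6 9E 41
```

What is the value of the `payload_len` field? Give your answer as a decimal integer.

`payload_len` is the first field, at byte offset 0, occupying 8 bytes.
Bytes at offsets 0..7: D1 B8 B6 AE 2D 4F E6 9E.
Big-endian: lowest address holds the most-significant byte.
The bytes are already most-significant first: 0xD1B8B6AE2D4FE69E.
0xD1B8B6AE2D4FE69E = 15112029408842475166.

15112029408842475166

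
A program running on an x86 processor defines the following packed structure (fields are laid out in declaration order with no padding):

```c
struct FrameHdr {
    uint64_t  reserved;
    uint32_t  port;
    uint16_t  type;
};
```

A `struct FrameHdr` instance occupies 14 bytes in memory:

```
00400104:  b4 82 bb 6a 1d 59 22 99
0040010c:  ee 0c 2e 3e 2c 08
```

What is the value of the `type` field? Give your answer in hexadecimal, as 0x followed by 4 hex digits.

`type` follows `reserved` (8 B), `port` (4 B), so it starts at offset 8 + 4 = 12 and occupies 2 bytes.
Bytes at offsets 12..13: 2C 08.
Little-endian stores the least-significant byte at the lowest address.
Reassemble most-significant byte first: 08 2C → 0x082C.

0x082C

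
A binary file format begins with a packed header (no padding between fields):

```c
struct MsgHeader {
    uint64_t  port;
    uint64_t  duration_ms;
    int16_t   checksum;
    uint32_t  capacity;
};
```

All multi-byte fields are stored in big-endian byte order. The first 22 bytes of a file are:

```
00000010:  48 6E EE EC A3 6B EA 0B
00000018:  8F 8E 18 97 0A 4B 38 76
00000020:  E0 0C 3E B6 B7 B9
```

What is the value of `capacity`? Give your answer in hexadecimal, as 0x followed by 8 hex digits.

0x3EB6B7B9

`capacity` follows `port` (8 B), `duration_ms` (8 B), `checksum` (2 B), so it starts at offset 8 + 8 + 2 = 18 and occupies 4 bytes.
Bytes at offsets 18..21: 3E B6 B7 B9.
Big-endian stores the most-significant byte at the lowest address.
The bytes are already most-significant first: 0x3EB6B7B9.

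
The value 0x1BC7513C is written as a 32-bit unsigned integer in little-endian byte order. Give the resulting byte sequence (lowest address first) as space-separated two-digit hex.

3C 51 C7 1B

Split into bytes (most-significant first): 1B C7 51 3C.
Little-endian stores the least-significant byte at the lowest address.
So at ascending addresses the bytes are 3C 51 C7 1B.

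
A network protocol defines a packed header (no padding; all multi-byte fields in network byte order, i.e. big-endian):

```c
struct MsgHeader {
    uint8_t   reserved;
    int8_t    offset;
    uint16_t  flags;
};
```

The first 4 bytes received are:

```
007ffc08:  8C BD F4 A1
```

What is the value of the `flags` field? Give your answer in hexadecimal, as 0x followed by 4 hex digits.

0xF4A1

`flags` follows `reserved` (1 B), `offset` (1 B), so it starts at offset 1 + 1 = 2 and occupies 2 bytes.
Bytes at offsets 2..3: F4 A1.
Big-endian stores the most-significant byte at the lowest address.
The bytes are already most-significant first: 0xF4A1.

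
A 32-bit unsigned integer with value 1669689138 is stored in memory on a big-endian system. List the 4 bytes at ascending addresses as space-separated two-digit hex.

63 85 6F 32

1669689138 in hexadecimal, padded to 32 bits, is 0x63856F32.
Split into bytes (most-significant first): 63 85 6F 32.
Big-endian stores the most-significant byte at the lowest address.
So the memory order matches the most-significant-first order: 63 85 6F 32.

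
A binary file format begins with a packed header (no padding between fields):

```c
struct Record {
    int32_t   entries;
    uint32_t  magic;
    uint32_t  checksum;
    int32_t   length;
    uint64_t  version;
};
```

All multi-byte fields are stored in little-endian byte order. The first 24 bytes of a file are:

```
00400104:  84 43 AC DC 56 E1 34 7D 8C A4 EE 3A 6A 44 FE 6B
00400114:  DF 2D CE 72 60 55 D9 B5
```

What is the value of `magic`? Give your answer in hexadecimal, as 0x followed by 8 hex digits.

`magic` follows `entries` (4 bytes), so it starts at byte offset 4 and occupies 4 bytes.
Bytes at offsets 4..7: 56 E1 34 7D.
Little-endian stores the least-significant byte at the lowest address.
Reassemble most-significant byte first: 7D 34 E1 56 → 0x7D34E156.

0x7D34E156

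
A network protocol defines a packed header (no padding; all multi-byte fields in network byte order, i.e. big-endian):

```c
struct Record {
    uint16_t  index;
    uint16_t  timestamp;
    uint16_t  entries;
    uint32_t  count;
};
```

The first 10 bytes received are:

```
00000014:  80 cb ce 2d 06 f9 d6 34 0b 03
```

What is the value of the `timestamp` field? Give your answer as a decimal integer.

52781

`timestamp` follows `index` (2 bytes), so it starts at byte offset 2 and occupies 2 bytes.
Bytes at offsets 2..3: CE 2D.
Big-endian: lowest address holds the most-significant byte.
The bytes are already most-significant first: 0xCE2D.
0xCE2D = 52781.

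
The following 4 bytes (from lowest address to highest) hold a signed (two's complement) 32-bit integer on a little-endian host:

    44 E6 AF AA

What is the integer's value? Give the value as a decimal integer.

-1431312828

Little-endian: lowest address holds the least-significant byte.
Reassemble most-significant byte first: AA AF E6 44 → 0xAAAFE644.
Top bit is set, so as a signed 32-bit value this is 0xAAAFE644 − 2^32 = -1431312828.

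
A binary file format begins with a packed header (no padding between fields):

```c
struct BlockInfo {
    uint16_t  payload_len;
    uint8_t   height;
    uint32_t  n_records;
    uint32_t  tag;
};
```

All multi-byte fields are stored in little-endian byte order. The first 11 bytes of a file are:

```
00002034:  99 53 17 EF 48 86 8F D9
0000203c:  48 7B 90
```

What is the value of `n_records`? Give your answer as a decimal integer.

`n_records` follows `payload_len` (2 B), `height` (1 B), so it starts at offset 2 + 1 = 3 and occupies 4 bytes.
Bytes at offsets 3..6: EF 48 86 8F.
In little-endian order the low byte comes first in memory.
Reassemble most-significant byte first: 8F 86 48 EF → 0x8F8648EF.
0x8F8648EF = 2407942383.

2407942383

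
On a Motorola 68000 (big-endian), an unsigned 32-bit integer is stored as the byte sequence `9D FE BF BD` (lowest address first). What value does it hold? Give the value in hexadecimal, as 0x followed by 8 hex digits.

0x9DFEBFBD

Big-endian: lowest address holds the most-significant byte.
The bytes are already most-significant first: 0x9DFEBFBD.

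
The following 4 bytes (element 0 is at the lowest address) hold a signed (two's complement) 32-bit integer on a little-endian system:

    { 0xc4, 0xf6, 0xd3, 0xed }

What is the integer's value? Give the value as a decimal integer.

-304875836

In little-endian order the low byte comes first in memory.
Reassemble most-significant byte first: ED D3 F6 C4 → 0xEDD3F6C4.
Top bit is set, so as a signed 32-bit value this is 0xEDD3F6C4 − 2^32 = -304875836.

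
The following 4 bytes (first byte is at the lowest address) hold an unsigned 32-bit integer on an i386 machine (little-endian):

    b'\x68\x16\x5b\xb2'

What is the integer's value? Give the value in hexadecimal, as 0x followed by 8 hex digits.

Little-endian stores the least-significant byte at the lowest address.
Reassemble most-significant byte first: B2 5B 16 68 → 0xB25B1668.

0xB25B1668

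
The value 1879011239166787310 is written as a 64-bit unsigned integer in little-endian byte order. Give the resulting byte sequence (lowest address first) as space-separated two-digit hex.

1879011239166787310 in hexadecimal, padded to 64 bits, is 0x1A1396C43F80BEEE.
Split into bytes (most-significant first): 1A 13 96 C4 3F 80 BE EE.
In little-endian order the low byte comes first in memory.
So at ascending addresses the bytes are EE BE 80 3F C4 96 13 1A.

EE BE 80 3F C4 96 13 1A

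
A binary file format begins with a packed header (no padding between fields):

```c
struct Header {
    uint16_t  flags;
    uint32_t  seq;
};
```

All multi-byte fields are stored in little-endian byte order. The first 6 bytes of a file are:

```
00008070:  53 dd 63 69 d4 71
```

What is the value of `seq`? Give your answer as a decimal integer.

`seq` follows `flags` (2 bytes), so it starts at byte offset 2 and occupies 4 bytes.
Bytes at offsets 2..5: 63 69 D4 71.
Little-endian stores the least-significant byte at the lowest address.
Reassemble most-significant byte first: 71 D4 69 63 → 0x71D46963.
0x71D46963 = 1909746019.

1909746019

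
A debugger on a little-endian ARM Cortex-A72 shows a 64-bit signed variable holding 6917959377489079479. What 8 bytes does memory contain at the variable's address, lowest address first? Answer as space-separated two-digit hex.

6917959377489079479 in hexadecimal, padded to 64 bits, is 0x60018766A1D1ACB7.
Split into bytes (most-significant first): 60 01 87 66 A1 D1 AC B7.
Little-endian stores the least-significant byte at the lowest address.
So at ascending addresses the bytes are B7 AC D1 A1 66 87 01 60.

B7 AC D1 A1 66 87 01 60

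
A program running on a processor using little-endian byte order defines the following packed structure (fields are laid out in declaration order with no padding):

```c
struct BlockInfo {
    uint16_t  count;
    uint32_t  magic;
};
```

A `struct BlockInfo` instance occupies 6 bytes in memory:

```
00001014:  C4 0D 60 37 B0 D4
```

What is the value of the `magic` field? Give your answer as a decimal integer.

`magic` follows `count` (2 bytes), so it starts at byte offset 2 and occupies 4 bytes.
Bytes at offsets 2..5: 60 37 B0 D4.
Little-endian: lowest address holds the least-significant byte.
Reassemble most-significant byte first: D4 B0 37 60 → 0xD4B03760.
0xD4B03760 = 3568318304.

3568318304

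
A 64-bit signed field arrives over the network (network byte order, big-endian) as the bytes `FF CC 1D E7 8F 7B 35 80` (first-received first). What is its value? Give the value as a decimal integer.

Big-endian stores the most-significant byte at the lowest address.
The bytes are already most-significant first: 0xFFCC1DE78F7B3580.
Top bit is set, so as a signed 64-bit value this is 0xFFCC1DE78F7B3580 − 2^64 = -14603818407086720.

-14603818407086720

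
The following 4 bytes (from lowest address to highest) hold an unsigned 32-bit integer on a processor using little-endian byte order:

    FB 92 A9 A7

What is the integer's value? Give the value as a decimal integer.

2812908283

In little-endian order the low byte comes first in memory.
Reassemble most-significant byte first: A7 A9 92 FB → 0xA7A992FB.
0xA7A992FB = 2812908283.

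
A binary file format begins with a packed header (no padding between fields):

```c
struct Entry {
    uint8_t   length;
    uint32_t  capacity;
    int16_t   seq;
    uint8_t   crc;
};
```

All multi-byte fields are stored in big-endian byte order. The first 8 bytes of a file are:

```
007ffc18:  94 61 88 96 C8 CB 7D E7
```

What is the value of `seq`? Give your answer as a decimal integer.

`seq` follows `length` (1 B), `capacity` (4 B), so it starts at offset 1 + 4 = 5 and occupies 2 bytes.
Bytes at offsets 5..6: CB 7D.
Big-endian: lowest address holds the most-significant byte.
The bytes are already most-significant first: 0xCB7D.
Top bit is set, so as a signed 16-bit value this is 0xCB7D − 2^16 = -13443.

-13443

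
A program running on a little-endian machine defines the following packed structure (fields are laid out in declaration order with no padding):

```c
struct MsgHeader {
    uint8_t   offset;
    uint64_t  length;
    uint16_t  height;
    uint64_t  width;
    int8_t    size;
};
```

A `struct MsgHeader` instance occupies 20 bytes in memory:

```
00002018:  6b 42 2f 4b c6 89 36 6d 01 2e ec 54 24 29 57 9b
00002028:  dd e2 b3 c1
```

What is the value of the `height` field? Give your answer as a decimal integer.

`height` follows `offset` (1 B), `length` (8 B), so it starts at offset 1 + 8 = 9 and occupies 2 bytes.
Bytes at offsets 9..10: 2E EC.
Little-endian: lowest address holds the least-significant byte.
Reassemble most-significant byte first: EC 2E → 0xEC2E.
0xEC2E = 60462.

60462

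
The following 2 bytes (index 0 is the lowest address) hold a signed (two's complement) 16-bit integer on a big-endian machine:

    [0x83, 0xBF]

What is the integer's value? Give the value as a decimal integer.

-31809

In big-endian order the high byte comes first in memory.
The bytes are already most-significant first: 0x83BF.
Top bit is set, so as a signed 16-bit value this is 0x83BF − 2^16 = -31809.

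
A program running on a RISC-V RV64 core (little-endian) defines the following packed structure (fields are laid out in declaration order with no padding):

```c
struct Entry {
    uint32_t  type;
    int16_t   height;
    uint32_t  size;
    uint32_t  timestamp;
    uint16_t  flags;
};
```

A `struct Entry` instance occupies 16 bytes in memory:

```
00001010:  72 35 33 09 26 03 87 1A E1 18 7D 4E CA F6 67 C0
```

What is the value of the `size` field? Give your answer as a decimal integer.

`size` follows `type` (4 B), `height` (2 B), so it starts at offset 4 + 2 = 6 and occupies 4 bytes.
Bytes at offsets 6..9: 87 1A E1 18.
In little-endian order the low byte comes first in memory.
Reassemble most-significant byte first: 18 E1 1A 87 → 0x18E11A87.
0x18E11A87 = 417405575.

417405575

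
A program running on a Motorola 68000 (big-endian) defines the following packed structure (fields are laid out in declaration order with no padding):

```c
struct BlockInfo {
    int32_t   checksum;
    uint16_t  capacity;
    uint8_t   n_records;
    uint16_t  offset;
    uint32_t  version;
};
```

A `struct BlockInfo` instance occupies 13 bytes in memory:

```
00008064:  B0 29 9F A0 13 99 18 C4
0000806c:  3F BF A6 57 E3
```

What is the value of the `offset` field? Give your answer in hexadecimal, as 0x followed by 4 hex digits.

0xC43F

`offset` follows `checksum` (4 B), `capacity` (2 B), `n_records` (1 B), so it starts at offset 4 + 2 + 1 = 7 and occupies 2 bytes.
Bytes at offsets 7..8: C4 3F.
Big-endian stores the most-significant byte at the lowest address.
The bytes are already most-significant first: 0xC43F.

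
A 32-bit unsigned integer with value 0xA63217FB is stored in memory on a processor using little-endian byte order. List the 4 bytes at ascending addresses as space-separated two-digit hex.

Split into bytes (most-significant first): A6 32 17 FB.
Little-endian stores the least-significant byte at the lowest address.
So at ascending addresses the bytes are FB 17 32 A6.

FB 17 32 A6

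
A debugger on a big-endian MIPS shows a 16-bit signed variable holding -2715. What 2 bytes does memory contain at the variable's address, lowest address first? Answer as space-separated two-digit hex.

F5 65

Two's complement of -2715 in 16 bits: 2715 = 0x0A9B; invert → 0xF564; add 1 → 0xF565.
Split into bytes (most-significant first): F5 65.
In big-endian order the high byte comes first in memory.
So the memory order matches the most-significant-first order: F5 65.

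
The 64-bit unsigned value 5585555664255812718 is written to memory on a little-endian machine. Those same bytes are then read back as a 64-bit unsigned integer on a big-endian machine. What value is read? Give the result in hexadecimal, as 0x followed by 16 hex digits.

0x6E84237948E1834D

5585555664255812718 in 64-bit hexadecimal is 0x4D83E1487923846E.
Stored little-endian, the bytes at ascending addresses are 6E 84 23 79 48 E1 83 4D.
Read back as big-endian, the last byte is least significant, giving 0x6E84237948E1834D.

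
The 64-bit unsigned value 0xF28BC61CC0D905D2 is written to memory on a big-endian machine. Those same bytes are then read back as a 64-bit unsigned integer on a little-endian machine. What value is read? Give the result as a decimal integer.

Stored big-endian, the bytes at ascending addresses are F2 8B C6 1C C0 D9 05 D2.
Read back as little-endian, the first byte is least significant, giving 0xD205D9C01CC68BF2.
0xD205D9C01CC68BF2 = 15133741541988142066.

15133741541988142066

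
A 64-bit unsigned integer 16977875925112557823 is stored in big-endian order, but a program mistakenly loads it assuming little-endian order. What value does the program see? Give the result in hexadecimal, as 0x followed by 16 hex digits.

0xFF90FD8433889DEB

16977875925112557823 in 64-bit hexadecimal is 0xEB9D883384FD90FF.
Stored big-endian, the bytes at ascending addresses are EB 9D 88 33 84 FD 90 FF.
Read back as little-endian, the first byte is least significant, giving 0xFF90FD8433889DEB.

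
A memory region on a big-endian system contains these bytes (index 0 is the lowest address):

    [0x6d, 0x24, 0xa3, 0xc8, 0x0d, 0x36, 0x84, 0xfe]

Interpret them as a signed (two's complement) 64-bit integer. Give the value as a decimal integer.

Big-endian stores the most-significant byte at the lowest address.
The bytes are already most-significant first: 0x6D24A3C80D3684FE.
0x6D24A3C80D3684FE = 7864590928906192126.

7864590928906192126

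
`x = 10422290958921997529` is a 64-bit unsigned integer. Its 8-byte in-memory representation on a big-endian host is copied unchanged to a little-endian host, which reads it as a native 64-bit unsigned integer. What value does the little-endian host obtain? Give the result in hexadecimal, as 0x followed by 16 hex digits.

10422290958921997529 in 64-bit hexadecimal is 0x90A36A68504F9CD9.
Stored big-endian, the bytes at ascending addresses are 90 A3 6A 68 50 4F 9C D9.
Read back as little-endian, the first byte is least significant, giving 0xD99C4F50686AA390.

0xD99C4F50686AA390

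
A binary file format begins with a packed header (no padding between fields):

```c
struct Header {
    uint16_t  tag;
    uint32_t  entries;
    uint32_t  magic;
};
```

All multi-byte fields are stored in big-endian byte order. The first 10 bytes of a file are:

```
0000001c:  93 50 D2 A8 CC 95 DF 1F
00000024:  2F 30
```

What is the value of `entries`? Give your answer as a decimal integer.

3534277781

`entries` follows `tag` (2 bytes), so it starts at byte offset 2 and occupies 4 bytes.
Bytes at offsets 2..5: D2 A8 CC 95.
Big-endian: lowest address holds the most-significant byte.
The bytes are already most-significant first: 0xD2A8CC95.
0xD2A8CC95 = 3534277781.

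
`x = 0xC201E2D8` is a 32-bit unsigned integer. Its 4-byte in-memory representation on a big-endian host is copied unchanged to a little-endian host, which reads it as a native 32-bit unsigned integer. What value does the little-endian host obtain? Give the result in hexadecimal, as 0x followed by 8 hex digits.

Stored big-endian, the bytes at ascending addresses are C2 01 E2 D8.
Read back as little-endian, the first byte is least significant, giving 0xD8E201C2.

0xD8E201C2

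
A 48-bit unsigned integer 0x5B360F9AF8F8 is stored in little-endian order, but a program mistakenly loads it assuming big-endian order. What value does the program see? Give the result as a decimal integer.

273746620266075

Stored little-endian, the bytes at ascending addresses are F8 F8 9A 0F 36 5B.
Read back as big-endian, the last byte is least significant, giving 0xF8F89A0F365B.
0xF8F89A0F365B = 273746620266075.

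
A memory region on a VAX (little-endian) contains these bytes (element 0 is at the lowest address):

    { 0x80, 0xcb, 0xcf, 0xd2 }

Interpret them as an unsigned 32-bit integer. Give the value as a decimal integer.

3536833408

Little-endian: lowest address holds the least-significant byte.
Reassemble most-significant byte first: D2 CF CB 80 → 0xD2CFCB80.
0xD2CFCB80 = 3536833408.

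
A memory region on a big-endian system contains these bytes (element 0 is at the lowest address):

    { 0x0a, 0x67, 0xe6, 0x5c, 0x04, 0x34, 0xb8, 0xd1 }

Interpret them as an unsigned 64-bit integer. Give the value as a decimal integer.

749821145862420689

Big-endian stores the most-significant byte at the lowest address.
The bytes are already most-significant first: 0x0A67E65C0434B8D1.
0x0A67E65C0434B8D1 = 749821145862420689.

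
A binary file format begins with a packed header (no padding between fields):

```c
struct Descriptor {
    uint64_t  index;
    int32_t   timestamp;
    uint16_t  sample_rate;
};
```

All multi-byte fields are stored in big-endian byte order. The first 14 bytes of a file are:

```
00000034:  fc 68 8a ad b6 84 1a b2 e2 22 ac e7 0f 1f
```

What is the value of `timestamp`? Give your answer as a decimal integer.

-501043993

`timestamp` follows `index` (8 bytes), so it starts at byte offset 8 and occupies 4 bytes.
Bytes at offsets 8..11: E2 22 AC E7.
In big-endian order the high byte comes first in memory.
The bytes are already most-significant first: 0xE222ACE7.
Top bit is set, so as a signed 32-bit value this is 0xE222ACE7 − 2^32 = -501043993.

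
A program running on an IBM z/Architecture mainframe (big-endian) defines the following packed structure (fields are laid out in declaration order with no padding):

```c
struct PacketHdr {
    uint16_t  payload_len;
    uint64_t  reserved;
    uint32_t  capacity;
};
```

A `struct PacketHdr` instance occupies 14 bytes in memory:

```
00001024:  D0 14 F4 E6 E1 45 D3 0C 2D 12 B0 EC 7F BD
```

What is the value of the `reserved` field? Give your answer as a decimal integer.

17647039879907650834

`reserved` follows `payload_len` (2 bytes), so it starts at byte offset 2 and occupies 8 bytes.
Bytes at offsets 2..9: F4 E6 E1 45 D3 0C 2D 12.
Big-endian stores the most-significant byte at the lowest address.
The bytes are already most-significant first: 0xF4E6E145D30C2D12.
0xF4E6E145D30C2D12 = 17647039879907650834.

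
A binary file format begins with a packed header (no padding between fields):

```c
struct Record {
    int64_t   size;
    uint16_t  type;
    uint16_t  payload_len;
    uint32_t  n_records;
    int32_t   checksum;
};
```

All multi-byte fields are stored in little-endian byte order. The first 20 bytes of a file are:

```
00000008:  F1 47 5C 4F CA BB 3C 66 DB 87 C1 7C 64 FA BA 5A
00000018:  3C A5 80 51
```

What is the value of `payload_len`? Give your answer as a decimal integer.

`payload_len` follows `size` (8 B), `type` (2 B), so it starts at offset 8 + 2 = 10 and occupies 2 bytes.
Bytes at offsets 10..11: C1 7C.
Little-endian stores the least-significant byte at the lowest address.
Reassemble most-significant byte first: 7C C1 → 0x7CC1.
0x7CC1 = 31937.

31937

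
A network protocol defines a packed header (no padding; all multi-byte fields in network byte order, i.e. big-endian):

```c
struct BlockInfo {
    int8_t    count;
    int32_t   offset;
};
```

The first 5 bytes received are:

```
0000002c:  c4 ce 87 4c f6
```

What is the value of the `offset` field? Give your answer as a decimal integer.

`offset` follows `count` (1 byte), so it starts at byte offset 1 and occupies 4 bytes.
Bytes at offsets 1..4: CE 87 4C F6.
Big-endian stores the most-significant byte at the lowest address.
The bytes are already most-significant first: 0xCE874CF6.
Top bit is set, so as a signed 32-bit value this is 0xCE874CF6 − 2^32 = -829993738.

-829993738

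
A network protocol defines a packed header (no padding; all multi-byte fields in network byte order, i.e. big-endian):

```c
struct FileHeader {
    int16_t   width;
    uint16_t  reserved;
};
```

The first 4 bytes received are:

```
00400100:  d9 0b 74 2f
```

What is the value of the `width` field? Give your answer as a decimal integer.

-9973

`width` is the first field, at byte offset 0, occupying 2 bytes.
Bytes at offsets 0..1: D9 0B.
Big-endian: lowest address holds the most-significant byte.
The bytes are already most-significant first: 0xD90B.
Top bit is set, so as a signed 16-bit value this is 0xD90B − 2^16 = -9973.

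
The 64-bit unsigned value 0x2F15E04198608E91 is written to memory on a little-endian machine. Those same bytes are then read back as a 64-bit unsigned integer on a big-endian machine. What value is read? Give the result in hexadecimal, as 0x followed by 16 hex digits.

0x918E609841E0152F

Stored little-endian, the bytes at ascending addresses are 91 8E 60 98 41 E0 15 2F.
Read back as big-endian, the last byte is least significant, giving 0x918E609841E0152F.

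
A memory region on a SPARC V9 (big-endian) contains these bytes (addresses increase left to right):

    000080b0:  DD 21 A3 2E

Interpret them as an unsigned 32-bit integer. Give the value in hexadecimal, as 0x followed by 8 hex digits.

0xDD21A32E

In big-endian order the high byte comes first in memory.
The bytes are already most-significant first: 0xDD21A32E.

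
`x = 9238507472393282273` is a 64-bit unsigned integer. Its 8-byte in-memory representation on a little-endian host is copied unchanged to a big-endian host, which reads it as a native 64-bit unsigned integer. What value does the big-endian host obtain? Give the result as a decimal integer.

16222752225930589568

9238507472393282273 in 64-bit hexadecimal is 0x8035C59932CB22E1.
Stored little-endian, the bytes at ascending addresses are E1 22 CB 32 99 C5 35 80.
Read back as big-endian, the last byte is least significant, giving 0xE122CB3299C53580.
0xE122CB3299C53580 = 16222752225930589568.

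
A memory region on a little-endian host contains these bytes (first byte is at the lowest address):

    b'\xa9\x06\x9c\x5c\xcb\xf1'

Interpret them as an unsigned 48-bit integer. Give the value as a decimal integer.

265855734384297

In little-endian order the low byte comes first in memory.
Reassemble most-significant byte first: F1 CB 5C 9C 06 A9 → 0xF1CB5C9C06A9.
0xF1CB5C9C06A9 = 265855734384297.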